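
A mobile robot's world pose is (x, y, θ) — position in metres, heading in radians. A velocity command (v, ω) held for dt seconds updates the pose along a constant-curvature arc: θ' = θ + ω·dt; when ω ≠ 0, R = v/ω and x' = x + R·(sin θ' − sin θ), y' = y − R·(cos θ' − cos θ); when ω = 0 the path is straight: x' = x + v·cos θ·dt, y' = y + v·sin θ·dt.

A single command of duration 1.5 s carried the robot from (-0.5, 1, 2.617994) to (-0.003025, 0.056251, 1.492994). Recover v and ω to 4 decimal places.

v = -0.7500, ω = -0.7500

Δθ = 1.492994 − 2.617994 = -1.125000
ω = Δθ/dt = -1.125000/1.5 = -0.7500
R = −Δy/(cos θ' − cos θ) = 1.0000
v = R·ω = 1.0000·-0.7500 = -0.7500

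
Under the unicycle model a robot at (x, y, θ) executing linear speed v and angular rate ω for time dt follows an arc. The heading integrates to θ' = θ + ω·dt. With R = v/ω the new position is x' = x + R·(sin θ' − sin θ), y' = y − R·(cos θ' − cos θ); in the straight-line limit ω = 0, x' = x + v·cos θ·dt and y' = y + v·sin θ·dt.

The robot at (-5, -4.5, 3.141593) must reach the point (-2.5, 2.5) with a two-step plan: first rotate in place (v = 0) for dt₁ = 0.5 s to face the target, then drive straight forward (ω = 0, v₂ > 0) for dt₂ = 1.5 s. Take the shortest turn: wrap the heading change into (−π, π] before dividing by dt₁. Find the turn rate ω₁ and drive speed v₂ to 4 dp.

ω₁ = -3.8276, v₂ = 4.9554

heading to target = atan2(2.5−-4.5, -2.5−-5) = 1.2278
Δθ = wrap(1.2278 − 3.1416) = -1.9138; ω₁ = Δθ/dt₁ = -3.8276
distance = √((-2.5−-5)² + (2.5−-4.5)²) = 7.4330; v₂ = distance/dt₂ = 4.9554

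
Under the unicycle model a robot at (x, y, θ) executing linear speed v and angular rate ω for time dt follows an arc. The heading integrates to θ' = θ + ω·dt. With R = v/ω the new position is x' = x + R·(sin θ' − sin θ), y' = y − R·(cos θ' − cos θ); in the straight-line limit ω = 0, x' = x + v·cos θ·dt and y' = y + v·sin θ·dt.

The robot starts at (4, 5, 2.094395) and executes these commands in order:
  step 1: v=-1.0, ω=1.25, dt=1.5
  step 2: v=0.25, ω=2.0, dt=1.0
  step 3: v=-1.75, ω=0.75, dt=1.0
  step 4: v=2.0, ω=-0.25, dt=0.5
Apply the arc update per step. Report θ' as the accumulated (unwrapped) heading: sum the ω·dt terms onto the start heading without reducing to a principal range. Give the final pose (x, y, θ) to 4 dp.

step 1: θ'=3.9694 (R=-0.8000) → pose (5.2820, 4.8588, 3.9694)
step 2: θ'=5.9694 (R=0.1250) → pose (5.3355, 4.6553, 5.9694)
step 3: θ'=6.7194 (R=-2.3333) → pose (3.6294, 4.5508, 6.7194)
step 4: θ'=6.5944 (R=-8.0000) → pose (4.5598, 4.9156, 6.5944)

(4.5598, 4.9156, 6.5944)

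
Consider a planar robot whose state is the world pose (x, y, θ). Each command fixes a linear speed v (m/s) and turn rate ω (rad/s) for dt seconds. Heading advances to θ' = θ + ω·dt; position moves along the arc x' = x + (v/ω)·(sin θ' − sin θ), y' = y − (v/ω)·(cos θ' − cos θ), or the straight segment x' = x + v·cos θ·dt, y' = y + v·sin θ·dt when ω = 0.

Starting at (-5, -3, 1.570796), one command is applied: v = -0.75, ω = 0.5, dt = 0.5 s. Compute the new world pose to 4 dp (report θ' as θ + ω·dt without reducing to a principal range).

θ' = 1.5708 + 0.5·0.5 = 1.8208
R = v/ω = -0.75/0.5 = -1.5000
x' = -5 + -1.5000·(sin 1.8208 − sin 1.5708) = -4.9534
y' = -3 − -1.5000·(cos 1.8208 − cos 1.5708) = -3.3711

(-4.9534, -3.3711, 1.8208)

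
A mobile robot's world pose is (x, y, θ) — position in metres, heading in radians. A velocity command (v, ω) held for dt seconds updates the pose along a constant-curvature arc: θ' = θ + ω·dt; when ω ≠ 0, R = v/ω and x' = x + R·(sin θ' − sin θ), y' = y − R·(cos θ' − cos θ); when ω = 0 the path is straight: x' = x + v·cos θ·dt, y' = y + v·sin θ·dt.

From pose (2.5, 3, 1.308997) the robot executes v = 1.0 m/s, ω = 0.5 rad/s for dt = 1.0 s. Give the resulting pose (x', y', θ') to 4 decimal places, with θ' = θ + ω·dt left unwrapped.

θ' = 1.3090 + 0.5·1.0 = 1.8090
R = v/ω = 1.0/0.5 = 2.0000
x' = 2.5 + 2.0000·(sin 1.8090 − sin 1.3090) = 2.5117
y' = 3 − 2.0000·(cos 1.8090 − cos 1.3090) = 3.9895

(2.5117, 3.9895, 1.8090)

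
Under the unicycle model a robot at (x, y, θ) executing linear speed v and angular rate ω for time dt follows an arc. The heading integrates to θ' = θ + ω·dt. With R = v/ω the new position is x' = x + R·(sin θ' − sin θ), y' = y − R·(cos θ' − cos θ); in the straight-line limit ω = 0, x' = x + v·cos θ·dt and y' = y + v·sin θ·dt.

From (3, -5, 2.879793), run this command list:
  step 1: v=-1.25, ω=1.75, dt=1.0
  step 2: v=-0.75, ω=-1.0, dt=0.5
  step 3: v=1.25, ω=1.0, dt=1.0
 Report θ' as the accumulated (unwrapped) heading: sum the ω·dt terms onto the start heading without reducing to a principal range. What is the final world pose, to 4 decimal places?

(3.9190, -5.2127, 5.1298)

step 1: θ'=4.6298 (R=-0.7143) → pose (3.8967, -4.3690, 4.6298)
step 2: θ'=4.1298 (R=0.7500) → pose (4.0179, -4.0182, 4.1298)
step 3: θ'=5.1298 (R=1.2500) → pose (3.9190, -5.2127, 5.1298)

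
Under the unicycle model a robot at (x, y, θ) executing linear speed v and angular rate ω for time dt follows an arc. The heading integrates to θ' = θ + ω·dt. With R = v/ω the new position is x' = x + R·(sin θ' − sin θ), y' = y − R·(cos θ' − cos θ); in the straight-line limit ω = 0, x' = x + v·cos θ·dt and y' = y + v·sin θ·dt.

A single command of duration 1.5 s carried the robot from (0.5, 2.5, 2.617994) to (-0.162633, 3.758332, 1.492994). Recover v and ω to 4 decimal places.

Δθ = 1.492994 − 2.617994 = -1.125000
ω = Δθ/dt = -1.125000/1.5 = -0.7500
R = −Δy/(cos θ' − cos θ) = -1.3333
v = R·ω = -1.3333·-0.7500 = 1.0000

v = 1.0000, ω = -0.7500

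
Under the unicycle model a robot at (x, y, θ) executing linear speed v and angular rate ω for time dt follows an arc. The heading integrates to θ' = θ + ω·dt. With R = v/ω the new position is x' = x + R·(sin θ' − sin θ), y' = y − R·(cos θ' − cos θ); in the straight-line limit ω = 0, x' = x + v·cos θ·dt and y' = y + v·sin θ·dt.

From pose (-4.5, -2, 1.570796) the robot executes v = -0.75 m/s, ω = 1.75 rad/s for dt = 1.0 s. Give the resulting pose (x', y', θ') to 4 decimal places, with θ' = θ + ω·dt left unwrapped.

θ' = 1.5708 + 1.75·1.0 = 3.3208
R = v/ω = -0.75/1.75 = -0.4286
x' = -4.5 + -0.4286·(sin 3.3208 − sin 1.5708) = -3.9950
y' = -2 − -0.4286·(cos 3.3208 − cos 1.5708) = -2.4217

(-3.9950, -2.4217, 3.3208)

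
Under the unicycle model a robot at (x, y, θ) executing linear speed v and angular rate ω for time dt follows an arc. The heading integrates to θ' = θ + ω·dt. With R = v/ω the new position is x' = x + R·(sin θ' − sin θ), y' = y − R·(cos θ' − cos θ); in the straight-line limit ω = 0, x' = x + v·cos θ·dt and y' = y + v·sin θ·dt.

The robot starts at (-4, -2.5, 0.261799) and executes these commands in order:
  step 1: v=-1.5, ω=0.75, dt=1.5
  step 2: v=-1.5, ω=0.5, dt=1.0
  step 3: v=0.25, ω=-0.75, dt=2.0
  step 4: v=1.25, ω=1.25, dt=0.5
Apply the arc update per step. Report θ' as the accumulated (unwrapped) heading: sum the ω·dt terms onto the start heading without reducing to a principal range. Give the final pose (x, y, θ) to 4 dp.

(-4.6891, -4.7390, 1.0118)

step 1: θ'=1.3868 (R=-2.0000) → pose (-5.4486, -4.0659, 1.3868)
step 2: θ'=1.8868 (R=-3.0000) → pose (-5.3507, -5.5471, 1.8868)
step 3: θ'=0.3868 (R=-0.3333) → pose (-5.1596, -5.1348, 0.3868)
step 4: θ'=1.0118 (R=1.0000) → pose (-4.6891, -4.7390, 1.0118)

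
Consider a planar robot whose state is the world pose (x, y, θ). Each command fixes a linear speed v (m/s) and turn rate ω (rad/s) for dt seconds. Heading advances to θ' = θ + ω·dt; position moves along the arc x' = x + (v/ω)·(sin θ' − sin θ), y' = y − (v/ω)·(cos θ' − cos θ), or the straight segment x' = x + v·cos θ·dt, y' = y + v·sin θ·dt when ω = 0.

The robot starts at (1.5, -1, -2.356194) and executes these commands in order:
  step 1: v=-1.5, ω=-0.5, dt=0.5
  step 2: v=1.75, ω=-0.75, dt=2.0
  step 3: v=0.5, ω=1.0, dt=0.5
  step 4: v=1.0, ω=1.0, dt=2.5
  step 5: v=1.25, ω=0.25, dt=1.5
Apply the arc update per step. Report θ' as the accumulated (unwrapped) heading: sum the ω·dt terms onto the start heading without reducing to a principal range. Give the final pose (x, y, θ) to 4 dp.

step 1: θ'=-2.6062 (R=3.0000) → pose (2.0908, -0.5411, -2.6062)
step 2: θ'=-4.1062 (R=-2.3333) → pose (-1.0172, 0.1363, -4.1062)
step 3: θ'=-3.6062 (R=0.5000) → pose (-1.2041, 0.2984, -3.6062)
step 4: θ'=-1.1062 (R=1.0000) → pose (-2.5462, -1.0436, -1.1062)
step 5: θ'=-0.7312 (R=5.0000) → pose (-1.4150, -2.5252, -0.7312)

(-1.4150, -2.5252, -0.7312)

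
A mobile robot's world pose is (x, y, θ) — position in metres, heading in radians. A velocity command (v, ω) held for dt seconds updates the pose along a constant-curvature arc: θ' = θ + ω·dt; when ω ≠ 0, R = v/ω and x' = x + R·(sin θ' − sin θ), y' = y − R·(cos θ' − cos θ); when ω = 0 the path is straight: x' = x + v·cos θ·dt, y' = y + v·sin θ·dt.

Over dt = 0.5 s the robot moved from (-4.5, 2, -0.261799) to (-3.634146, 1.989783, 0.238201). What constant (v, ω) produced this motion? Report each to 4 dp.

Δθ = 0.238201 − -0.261799 = 0.500000
ω = Δθ/dt = 0.500000/0.5 = 1.0000
R = Δx/(sin θ' − sin θ) = 1.7500
v = R·ω = 1.7500·1.0000 = 1.7500

v = 1.7500, ω = 1.0000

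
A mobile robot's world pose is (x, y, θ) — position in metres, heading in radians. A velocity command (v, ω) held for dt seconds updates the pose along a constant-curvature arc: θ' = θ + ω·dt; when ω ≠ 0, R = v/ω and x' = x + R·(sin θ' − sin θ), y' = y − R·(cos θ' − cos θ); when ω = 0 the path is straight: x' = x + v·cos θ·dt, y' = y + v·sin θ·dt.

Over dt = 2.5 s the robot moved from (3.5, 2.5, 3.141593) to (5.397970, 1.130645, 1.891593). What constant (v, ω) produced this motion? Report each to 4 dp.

v = -1.0000, ω = -0.5000

Δθ = 1.891593 − 3.141593 = -1.250000
ω = Δθ/dt = -1.250000/2.5 = -0.5000
R = Δx/(sin θ' − sin θ) = 2.0000
v = R·ω = 2.0000·-0.5000 = -1.0000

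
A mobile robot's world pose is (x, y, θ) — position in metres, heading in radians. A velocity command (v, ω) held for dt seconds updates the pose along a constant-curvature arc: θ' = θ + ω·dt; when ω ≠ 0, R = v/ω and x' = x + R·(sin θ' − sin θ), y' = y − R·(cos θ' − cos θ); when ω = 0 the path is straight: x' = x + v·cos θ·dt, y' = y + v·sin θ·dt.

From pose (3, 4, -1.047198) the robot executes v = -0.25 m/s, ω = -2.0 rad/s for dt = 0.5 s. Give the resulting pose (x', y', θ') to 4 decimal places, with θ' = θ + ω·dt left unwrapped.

(2.9972, 4.1198, -2.0472)

θ' = -1.0472 + -2.0·0.5 = -2.0472
R = v/ω = -0.25/-2.0 = 0.1250
x' = 3 + 0.1250·(sin -2.0472 − sin -1.0472) = 2.9972
y' = 4 − 0.1250·(cos -2.0472 − cos -1.0472) = 4.1198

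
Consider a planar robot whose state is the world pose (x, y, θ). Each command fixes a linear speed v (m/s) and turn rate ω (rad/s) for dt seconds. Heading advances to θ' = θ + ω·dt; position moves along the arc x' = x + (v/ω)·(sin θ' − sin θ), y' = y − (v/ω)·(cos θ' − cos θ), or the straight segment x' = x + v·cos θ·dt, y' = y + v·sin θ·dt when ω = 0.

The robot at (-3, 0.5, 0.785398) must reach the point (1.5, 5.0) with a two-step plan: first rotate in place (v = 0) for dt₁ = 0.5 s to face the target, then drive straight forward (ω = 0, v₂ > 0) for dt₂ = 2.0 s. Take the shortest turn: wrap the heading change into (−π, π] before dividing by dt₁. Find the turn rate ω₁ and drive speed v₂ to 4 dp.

ω₁ = 0.0000, v₂ = 3.1820

heading to target = atan2(5−0.5, 1.5−-3) = 0.7854
Δθ = wrap(0.7854 − 0.7854) = 0.0000; ω₁ = Δθ/dt₁ = 0.0000
distance = √((1.5−-3)² + (5−0.5)²) = 6.3640; v₂ = distance/dt₂ = 3.1820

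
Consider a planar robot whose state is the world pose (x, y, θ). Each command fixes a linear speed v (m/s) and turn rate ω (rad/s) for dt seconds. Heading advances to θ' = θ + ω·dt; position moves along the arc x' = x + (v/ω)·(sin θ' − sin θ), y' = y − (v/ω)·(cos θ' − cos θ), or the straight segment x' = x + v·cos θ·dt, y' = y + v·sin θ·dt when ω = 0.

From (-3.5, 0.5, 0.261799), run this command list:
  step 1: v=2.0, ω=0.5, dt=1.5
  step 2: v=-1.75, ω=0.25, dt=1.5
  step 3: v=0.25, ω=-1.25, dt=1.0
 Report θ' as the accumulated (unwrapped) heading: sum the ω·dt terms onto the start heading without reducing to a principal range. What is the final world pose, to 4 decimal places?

step 1: θ'=1.0118 (R=4.0000) → pose (-1.1441, 2.2424, 1.0118)
step 2: θ'=1.3868 (R=-7.0000) → pose (-2.0915, -0.1893, 1.3868)
step 3: θ'=0.1368 (R=-0.2000) → pose (-1.9221, -0.0277, 0.1368)

(-1.9221, -0.0277, 0.1368)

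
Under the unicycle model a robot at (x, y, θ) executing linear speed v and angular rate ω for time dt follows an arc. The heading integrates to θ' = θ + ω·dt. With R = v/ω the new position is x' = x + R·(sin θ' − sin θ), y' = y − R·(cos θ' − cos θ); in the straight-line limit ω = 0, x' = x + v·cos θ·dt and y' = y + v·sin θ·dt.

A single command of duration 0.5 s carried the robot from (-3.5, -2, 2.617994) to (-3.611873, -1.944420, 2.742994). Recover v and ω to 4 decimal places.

v = 0.2500, ω = 0.2500

Δθ = 2.742994 − 2.617994 = 0.125000
ω = Δθ/dt = 0.125000/0.5 = 0.2500
R = Δx/(sin θ' − sin θ) = 1.0000
v = R·ω = 1.0000·0.2500 = 0.2500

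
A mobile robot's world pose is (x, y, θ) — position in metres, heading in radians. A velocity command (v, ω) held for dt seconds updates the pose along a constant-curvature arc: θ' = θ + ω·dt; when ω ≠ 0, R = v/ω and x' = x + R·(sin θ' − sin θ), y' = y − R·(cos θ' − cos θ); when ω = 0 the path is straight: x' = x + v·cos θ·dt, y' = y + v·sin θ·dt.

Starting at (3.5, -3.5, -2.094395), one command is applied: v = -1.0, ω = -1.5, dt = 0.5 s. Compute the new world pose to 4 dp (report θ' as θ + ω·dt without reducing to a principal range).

θ' = -2.0944 + -1.5·0.5 = -2.8444
R = v/ω = -1.0/-1.5 = 0.6667
x' = 3.5 + 0.6667·(sin -2.8444 − sin -2.0944) = 3.8821
y' = -3.5 − 0.6667·(cos -2.8444 − cos -2.0944) = -3.1959

(3.8821, -3.1959, -2.8444)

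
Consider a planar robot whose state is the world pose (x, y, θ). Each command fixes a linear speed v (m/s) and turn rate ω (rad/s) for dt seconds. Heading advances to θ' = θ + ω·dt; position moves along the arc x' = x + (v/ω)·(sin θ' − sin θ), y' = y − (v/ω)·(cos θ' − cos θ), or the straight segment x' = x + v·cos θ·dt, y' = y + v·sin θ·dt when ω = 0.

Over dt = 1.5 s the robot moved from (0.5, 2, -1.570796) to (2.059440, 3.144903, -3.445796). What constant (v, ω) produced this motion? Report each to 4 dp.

Δθ = -3.445796 − -1.570796 = -1.875000
ω = Δθ/dt = -1.875000/1.5 = -1.2500
R = Δx/(sin θ' − sin θ) = 1.2000
v = R·ω = 1.2000·-1.2500 = -1.5000

v = -1.5000, ω = -1.2500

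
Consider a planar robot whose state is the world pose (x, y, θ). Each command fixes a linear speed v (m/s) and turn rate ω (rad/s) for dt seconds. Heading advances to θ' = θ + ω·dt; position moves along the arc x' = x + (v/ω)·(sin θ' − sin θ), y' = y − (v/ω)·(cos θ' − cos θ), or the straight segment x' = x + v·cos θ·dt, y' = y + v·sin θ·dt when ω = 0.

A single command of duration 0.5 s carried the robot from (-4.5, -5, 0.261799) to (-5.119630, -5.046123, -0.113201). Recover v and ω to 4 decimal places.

v = -1.2500, ω = -0.7500

Δθ = -0.113201 − 0.261799 = -0.375000
ω = Δθ/dt = -0.375000/0.5 = -0.7500
R = Δx/(sin θ' − sin θ) = 1.6667
v = R·ω = 1.6667·-0.7500 = -1.2500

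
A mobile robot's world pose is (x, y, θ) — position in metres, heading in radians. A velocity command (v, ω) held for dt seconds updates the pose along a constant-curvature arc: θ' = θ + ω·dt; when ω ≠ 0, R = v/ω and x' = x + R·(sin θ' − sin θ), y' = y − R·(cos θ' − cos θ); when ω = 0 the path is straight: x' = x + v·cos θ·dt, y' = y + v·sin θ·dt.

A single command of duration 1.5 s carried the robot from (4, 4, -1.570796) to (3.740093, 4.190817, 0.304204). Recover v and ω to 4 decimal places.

v = -0.2500, ω = 1.2500

Δθ = 0.304204 − -1.570796 = 1.875000
ω = Δθ/dt = 1.875000/1.5 = 1.2500
R = Δx/(sin θ' − sin θ) = -0.2000
v = R·ω = -0.2000·1.2500 = -0.2500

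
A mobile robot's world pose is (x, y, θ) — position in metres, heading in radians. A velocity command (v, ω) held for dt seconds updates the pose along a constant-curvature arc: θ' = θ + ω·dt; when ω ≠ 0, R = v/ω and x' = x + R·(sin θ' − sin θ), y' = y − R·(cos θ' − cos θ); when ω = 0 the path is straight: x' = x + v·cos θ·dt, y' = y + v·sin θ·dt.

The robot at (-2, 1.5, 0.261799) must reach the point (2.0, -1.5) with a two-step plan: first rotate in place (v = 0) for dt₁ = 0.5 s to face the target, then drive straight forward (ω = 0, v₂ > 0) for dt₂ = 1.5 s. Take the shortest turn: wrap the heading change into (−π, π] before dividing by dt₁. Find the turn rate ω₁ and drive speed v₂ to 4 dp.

ω₁ = -1.8106, v₂ = 3.3333

heading to target = atan2(-1.5−1.5, 2−-2) = -0.6435
Δθ = wrap(-0.6435 − 0.2618) = -0.9053; ω₁ = Δθ/dt₁ = -1.8106
distance = √((2−-2)² + (-1.5−1.5)²) = 5.0000; v₂ = distance/dt₂ = 3.3333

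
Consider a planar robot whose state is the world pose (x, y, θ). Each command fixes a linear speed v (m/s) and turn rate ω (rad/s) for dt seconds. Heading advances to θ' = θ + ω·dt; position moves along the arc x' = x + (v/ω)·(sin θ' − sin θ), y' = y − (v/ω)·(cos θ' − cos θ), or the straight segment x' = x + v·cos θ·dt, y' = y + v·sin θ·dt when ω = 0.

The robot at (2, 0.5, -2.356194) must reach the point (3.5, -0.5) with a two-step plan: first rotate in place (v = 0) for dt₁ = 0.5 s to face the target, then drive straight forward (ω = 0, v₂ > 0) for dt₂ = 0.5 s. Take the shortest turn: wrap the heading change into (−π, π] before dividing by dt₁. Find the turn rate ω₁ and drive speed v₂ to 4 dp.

ω₁ = 3.5364, v₂ = 3.6056

heading to target = atan2(-0.5−0.5, 3.5−2) = -0.5880
Δθ = wrap(-0.5880 − -2.3562) = 1.7682; ω₁ = Δθ/dt₁ = 3.5364
distance = √((3.5−2)² + (-0.5−0.5)²) = 1.8028; v₂ = distance/dt₂ = 3.6056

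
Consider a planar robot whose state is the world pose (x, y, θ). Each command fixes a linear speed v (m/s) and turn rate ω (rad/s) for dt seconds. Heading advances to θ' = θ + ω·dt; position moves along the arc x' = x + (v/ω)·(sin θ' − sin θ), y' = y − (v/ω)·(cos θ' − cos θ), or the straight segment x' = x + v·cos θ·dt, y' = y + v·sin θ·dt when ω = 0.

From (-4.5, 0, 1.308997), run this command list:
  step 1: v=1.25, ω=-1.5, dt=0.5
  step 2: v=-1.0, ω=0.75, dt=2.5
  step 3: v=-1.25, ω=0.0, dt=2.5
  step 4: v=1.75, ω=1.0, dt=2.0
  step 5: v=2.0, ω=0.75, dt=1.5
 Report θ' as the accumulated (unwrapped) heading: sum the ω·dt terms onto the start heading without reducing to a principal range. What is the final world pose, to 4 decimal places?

(-3.9447, -7.2633, 5.5590)

step 1: θ'=0.5590 (R=-0.8333) → pose (-4.1370, 0.4908, 0.5590)
step 2: θ'=2.4340 (R=-1.3333) → pose (-4.2966, -1.6528, 2.4340)
step 3: θ'=2.4340 (straight) → pose (-1.9218, -3.6841, 2.4340)
step 4: θ'=4.4340 (R=1.7500) → pose (-4.7419, -4.5330, 4.4340)
step 5: θ'=5.5590 (R=2.6667) → pose (-3.9447, -7.2633, 5.5590)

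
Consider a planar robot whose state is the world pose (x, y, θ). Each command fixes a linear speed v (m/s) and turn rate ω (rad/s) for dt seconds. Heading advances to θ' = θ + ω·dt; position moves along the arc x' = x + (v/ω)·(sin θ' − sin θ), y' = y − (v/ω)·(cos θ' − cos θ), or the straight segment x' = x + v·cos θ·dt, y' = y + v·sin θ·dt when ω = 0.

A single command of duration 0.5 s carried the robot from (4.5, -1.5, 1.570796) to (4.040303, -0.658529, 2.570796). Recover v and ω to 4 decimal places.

Δθ = 2.570796 − 1.570796 = 1.000000
ω = Δθ/dt = 1.000000/0.5 = 2.0000
R = −Δy/(cos θ' − cos θ) = 1.0000
v = R·ω = 1.0000·2.0000 = 2.0000

v = 2.0000, ω = 2.0000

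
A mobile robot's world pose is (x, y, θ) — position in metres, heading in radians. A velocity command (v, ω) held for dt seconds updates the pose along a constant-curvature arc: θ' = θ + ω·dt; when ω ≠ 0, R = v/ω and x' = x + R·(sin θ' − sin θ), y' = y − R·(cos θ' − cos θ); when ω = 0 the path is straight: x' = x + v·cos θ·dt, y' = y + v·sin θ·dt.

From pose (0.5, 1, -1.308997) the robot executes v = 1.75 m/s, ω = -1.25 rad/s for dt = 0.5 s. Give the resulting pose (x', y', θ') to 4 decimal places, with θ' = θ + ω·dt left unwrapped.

(0.4564, 0.1403, -1.9340)

θ' = -1.3090 + -1.25·0.5 = -1.9340
R = v/ω = 1.75/-1.25 = -1.4000
x' = 0.5 + -1.4000·(sin -1.9340 − sin -1.3090) = 0.4564
y' = 1 − -1.4000·(cos -1.9340 − cos -1.3090) = 0.1403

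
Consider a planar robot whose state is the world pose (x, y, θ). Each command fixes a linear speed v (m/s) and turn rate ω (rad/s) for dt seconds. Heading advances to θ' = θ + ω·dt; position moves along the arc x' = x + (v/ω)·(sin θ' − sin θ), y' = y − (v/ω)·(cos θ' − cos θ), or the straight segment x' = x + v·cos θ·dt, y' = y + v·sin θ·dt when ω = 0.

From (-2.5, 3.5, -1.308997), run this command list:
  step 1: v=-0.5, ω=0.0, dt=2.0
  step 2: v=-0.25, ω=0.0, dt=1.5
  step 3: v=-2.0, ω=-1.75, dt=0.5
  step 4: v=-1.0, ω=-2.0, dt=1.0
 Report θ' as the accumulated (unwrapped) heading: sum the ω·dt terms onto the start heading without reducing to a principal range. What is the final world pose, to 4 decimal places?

step 1: θ'=-1.3090 (straight) → pose (-2.7588, 4.4659, -1.3090)
step 2: θ'=-1.3090 (straight) → pose (-2.8559, 4.8281, -1.3090)
step 3: θ'=-2.1840 (R=1.1429) → pose (-2.6866, 5.7816, -2.1840)
step 4: θ'=-4.1840 (R=0.5000) → pose (-1.8459, 5.7460, -4.1840)

(-1.8459, 5.7460, -4.1840)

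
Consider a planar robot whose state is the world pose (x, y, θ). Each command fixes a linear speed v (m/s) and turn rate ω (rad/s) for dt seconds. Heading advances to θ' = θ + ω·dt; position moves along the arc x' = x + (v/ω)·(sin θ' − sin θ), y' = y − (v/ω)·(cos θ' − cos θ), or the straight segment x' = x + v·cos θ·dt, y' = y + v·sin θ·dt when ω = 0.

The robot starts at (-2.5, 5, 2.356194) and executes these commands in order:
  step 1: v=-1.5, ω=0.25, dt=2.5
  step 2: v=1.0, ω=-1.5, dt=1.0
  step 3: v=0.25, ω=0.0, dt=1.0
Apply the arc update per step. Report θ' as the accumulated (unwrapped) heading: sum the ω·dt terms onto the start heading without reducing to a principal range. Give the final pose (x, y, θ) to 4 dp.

(0.2492, 4.2864, 1.4812)

step 1: θ'=2.9812 (R=-6.0000) → pose (0.7844, 3.3197, 2.9812)
step 2: θ'=1.4812 (R=-0.6667) → pose (0.2269, 4.0374, 1.4812)
step 3: θ'=1.4812 (straight) → pose (0.2492, 4.2864, 1.4812)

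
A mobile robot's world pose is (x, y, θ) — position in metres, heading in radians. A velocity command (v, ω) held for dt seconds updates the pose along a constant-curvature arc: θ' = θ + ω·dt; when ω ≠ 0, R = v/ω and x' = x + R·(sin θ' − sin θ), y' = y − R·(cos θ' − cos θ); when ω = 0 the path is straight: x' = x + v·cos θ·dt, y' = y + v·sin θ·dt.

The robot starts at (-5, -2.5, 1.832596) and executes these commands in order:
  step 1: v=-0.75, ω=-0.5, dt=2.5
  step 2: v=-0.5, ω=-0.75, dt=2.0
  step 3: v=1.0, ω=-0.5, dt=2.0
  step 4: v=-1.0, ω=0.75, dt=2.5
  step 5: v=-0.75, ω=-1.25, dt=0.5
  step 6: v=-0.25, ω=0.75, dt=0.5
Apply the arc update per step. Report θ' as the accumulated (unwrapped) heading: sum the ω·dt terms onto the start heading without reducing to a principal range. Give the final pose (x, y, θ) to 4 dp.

step 1: θ'=0.5826 (R=1.5000) → pose (-5.6236, -4.1408, 0.5826)
step 2: θ'=-0.9174 (R=0.6667) → pose (-6.5197, -3.9893, -0.9174)
step 3: θ'=-1.9174 (R=-2.0000) → pose (-6.2267, -5.8845, -1.9174)
step 4: θ'=-0.0424 (R=-1.3333) → pose (-7.4243, -4.0995, -0.0424)
step 5: θ'=-0.6674 (R=0.6000) → pose (-7.7702, -3.9713, -0.6674)
step 6: θ'=-0.2924 (R=-0.3333) → pose (-7.8804, -3.9139, -0.2924)

(-7.8804, -3.9139, -0.2924)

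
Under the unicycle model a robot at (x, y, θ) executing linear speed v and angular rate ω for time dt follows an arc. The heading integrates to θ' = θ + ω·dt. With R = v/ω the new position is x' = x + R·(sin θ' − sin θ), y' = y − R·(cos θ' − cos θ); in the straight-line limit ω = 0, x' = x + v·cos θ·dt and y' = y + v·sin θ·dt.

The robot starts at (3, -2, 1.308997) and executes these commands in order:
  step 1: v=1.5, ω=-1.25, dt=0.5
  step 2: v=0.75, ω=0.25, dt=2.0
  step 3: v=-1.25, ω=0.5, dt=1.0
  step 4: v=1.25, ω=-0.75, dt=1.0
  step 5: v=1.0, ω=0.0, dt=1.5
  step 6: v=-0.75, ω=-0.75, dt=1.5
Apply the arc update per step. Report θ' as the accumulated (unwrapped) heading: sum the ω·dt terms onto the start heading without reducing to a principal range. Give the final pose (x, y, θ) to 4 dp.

(4.3289, 0.5856, -0.1910)

step 1: θ'=0.6840 (R=-1.2000) → pose (3.4008, -1.3805, 0.6840)
step 2: θ'=1.1840 (R=3.0000) → pose (4.2835, -0.1870, 1.1840)
step 3: θ'=1.6840 (R=-2.5000) → pose (4.1148, -1.4125, 1.6840)
step 4: θ'=0.9340 (R=-1.6667) → pose (4.4308, -0.2332, 0.9340)
step 5: θ'=0.9340 (straight) → pose (5.3227, 0.9728, 0.9340)
step 6: θ'=-0.1910 (R=1.0000) → pose (4.3289, 0.5856, -0.1910)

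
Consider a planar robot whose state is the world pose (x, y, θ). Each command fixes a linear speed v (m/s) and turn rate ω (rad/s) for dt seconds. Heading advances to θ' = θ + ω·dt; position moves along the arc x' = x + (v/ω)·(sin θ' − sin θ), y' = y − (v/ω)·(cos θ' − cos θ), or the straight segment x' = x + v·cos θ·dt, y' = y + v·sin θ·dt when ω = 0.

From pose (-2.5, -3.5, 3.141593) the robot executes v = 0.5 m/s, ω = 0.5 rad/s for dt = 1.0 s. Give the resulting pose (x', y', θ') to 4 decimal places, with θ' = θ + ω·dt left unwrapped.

θ' = 3.1416 + 0.5·1.0 = 3.6416
R = v/ω = 0.5/0.5 = 1.0000
x' = -2.5 + 1.0000·(sin 3.6416 − sin 3.1416) = -2.9794
y' = -3.5 − 1.0000·(cos 3.6416 − cos 3.1416) = -3.6224

(-2.9794, -3.6224, 3.6416)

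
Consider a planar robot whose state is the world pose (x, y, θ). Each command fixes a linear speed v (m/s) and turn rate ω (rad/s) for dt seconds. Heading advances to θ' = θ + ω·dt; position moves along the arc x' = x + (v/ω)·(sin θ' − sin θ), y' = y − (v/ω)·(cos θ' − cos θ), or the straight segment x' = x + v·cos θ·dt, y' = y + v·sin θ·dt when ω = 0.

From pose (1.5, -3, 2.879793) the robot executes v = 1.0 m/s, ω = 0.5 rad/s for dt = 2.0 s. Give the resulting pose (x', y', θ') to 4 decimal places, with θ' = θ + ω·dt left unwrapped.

θ' = 2.8798 + 0.5·2.0 = 3.8798
R = v/ω = 1.0/0.5 = 2.0000
x' = 1.5 + 2.0000·(sin 3.8798 − sin 2.8798) = -0.3636
y' = -3 − 2.0000·(cos 3.8798 − cos 2.8798) = -3.4525

(-0.3636, -3.4525, 3.8798)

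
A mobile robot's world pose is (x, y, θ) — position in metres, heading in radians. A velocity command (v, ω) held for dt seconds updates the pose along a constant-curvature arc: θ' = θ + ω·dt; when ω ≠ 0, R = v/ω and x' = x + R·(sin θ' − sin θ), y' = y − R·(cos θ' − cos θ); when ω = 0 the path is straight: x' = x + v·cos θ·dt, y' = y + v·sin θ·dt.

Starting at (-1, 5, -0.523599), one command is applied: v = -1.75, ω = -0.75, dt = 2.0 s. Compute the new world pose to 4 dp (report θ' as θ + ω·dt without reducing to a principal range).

(-1.9315, 8.0415, -2.0236)

θ' = -0.5236 + -0.75·2.0 = -2.0236
R = v/ω = -1.75/-0.75 = 2.3333
x' = -1 + 2.3333·(sin -2.0236 − sin -0.5236) = -1.9315
y' = 5 − 2.3333·(cos -2.0236 − cos -0.5236) = 8.0415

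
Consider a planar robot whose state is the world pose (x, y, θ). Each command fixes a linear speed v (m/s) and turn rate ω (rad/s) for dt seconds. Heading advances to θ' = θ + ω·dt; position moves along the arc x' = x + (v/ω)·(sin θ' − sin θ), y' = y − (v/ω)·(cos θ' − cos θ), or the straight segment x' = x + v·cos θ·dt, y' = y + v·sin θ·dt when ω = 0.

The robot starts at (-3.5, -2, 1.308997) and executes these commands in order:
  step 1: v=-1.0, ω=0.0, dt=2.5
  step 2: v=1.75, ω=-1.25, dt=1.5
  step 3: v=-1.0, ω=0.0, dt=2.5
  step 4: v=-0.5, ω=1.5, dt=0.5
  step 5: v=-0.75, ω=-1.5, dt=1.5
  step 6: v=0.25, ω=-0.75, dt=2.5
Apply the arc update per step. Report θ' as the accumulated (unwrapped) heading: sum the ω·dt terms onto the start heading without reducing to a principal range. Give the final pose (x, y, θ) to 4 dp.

(-5.4575, -1.5533, -3.9410)

step 1: θ'=1.3090 (straight) → pose (-4.1470, -4.4148, 1.3090)
step 2: θ'=-0.5660 (R=-1.4000) → pose (-2.0440, -3.5955, -0.5660)
step 3: θ'=-0.5660 (straight) → pose (-4.1541, -2.2548, -0.5660)
step 4: θ'=0.1840 (R=-0.3333) → pose (-4.3939, -2.2085, 0.1840)
step 5: θ'=-2.0660 (R=0.5000) → pose (-4.9253, -1.4793, -2.0660)
step 6: θ'=-3.9410 (R=-0.3333) → pose (-5.4575, -1.5533, -3.9410)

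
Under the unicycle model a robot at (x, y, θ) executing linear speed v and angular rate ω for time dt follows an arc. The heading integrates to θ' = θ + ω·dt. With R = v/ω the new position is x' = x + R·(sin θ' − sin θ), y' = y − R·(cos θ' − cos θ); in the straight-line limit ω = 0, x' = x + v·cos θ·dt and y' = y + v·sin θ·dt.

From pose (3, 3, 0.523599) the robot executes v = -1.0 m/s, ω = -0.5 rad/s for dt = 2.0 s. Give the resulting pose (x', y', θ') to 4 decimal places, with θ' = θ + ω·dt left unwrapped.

(1.0828, 2.9547, -0.4764)

θ' = 0.5236 + -0.5·2.0 = -0.4764
R = v/ω = -1.0/-0.5 = 2.0000
x' = 3 + 2.0000·(sin -0.4764 − sin 0.5236) = 1.0828
y' = 3 − 2.0000·(cos -0.4764 − cos 0.5236) = 2.9547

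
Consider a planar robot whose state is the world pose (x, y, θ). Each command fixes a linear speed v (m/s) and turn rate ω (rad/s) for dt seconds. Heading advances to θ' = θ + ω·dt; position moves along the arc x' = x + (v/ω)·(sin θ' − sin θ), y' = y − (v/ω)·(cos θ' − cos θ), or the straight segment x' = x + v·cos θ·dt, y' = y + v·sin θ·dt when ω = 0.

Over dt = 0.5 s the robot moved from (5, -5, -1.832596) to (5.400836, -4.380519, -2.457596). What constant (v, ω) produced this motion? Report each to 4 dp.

v = -1.5000, ω = -1.2500

Δθ = -2.457596 − -1.832596 = -0.625000
ω = Δθ/dt = -0.625000/0.5 = -1.2500
R = −Δy/(cos θ' − cos θ) = 1.2000
v = R·ω = 1.2000·-1.2500 = -1.5000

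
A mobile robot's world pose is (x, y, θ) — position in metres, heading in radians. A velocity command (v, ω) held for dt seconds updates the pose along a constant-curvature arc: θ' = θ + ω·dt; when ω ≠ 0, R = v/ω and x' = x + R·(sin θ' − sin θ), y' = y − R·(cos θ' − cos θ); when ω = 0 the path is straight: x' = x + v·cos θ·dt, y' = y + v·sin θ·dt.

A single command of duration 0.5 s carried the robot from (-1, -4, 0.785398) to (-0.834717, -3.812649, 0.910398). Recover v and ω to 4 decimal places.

v = 0.5000, ω = 0.2500

Δθ = 0.910398 − 0.785398 = 0.125000
ω = Δθ/dt = 0.125000/0.5 = 0.2500
R = −Δy/(cos θ' − cos θ) = 2.0000
v = R·ω = 2.0000·0.2500 = 0.5000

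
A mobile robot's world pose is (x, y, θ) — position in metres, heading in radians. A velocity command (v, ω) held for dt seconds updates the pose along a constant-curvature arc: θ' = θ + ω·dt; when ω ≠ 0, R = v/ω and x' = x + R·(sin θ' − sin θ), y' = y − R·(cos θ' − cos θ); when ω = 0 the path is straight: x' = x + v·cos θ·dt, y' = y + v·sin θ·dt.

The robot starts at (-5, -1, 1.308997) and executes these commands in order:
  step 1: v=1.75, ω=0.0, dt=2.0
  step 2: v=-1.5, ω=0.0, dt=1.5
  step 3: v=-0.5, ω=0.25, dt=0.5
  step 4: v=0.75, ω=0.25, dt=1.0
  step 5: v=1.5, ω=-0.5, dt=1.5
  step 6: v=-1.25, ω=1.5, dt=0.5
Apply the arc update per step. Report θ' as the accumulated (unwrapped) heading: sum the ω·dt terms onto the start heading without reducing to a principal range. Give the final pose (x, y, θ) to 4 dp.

(-4.3063, 2.2436, 1.6840)

step 1: θ'=1.3090 (straight) → pose (-4.0941, 2.3807, 1.3090)
step 2: θ'=1.3090 (straight) → pose (-4.6765, 0.2074, 1.3090)
step 3: θ'=1.4340 (R=-2.0000) → pose (-4.7259, -0.0375, 1.4340)
step 4: θ'=1.6840 (R=3.0000) → pose (-4.7171, 0.7105, 1.6840)
step 5: θ'=0.9340 (R=-3.0000) → pose (-4.1483, 2.8333, 0.9340)
step 6: θ'=1.6840 (R=-0.8333) → pose (-4.3063, 2.2436, 1.6840)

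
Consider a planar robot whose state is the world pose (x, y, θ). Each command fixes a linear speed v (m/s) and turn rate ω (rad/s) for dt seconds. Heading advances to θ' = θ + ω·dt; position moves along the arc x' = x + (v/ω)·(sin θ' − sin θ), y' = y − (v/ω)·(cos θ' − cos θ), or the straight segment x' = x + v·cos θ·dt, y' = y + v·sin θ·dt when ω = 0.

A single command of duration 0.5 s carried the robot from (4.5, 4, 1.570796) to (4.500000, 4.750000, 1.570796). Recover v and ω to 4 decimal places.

v = 1.5000, ω = 0.0000

Δθ = 1.570796 − 1.570796 = 0.000000
ω = Δθ/dt = 0.000000/0.5 = 0.0000
ω = 0 → v = (Δx·cos θ + Δy·sin θ)/dt = 1.5000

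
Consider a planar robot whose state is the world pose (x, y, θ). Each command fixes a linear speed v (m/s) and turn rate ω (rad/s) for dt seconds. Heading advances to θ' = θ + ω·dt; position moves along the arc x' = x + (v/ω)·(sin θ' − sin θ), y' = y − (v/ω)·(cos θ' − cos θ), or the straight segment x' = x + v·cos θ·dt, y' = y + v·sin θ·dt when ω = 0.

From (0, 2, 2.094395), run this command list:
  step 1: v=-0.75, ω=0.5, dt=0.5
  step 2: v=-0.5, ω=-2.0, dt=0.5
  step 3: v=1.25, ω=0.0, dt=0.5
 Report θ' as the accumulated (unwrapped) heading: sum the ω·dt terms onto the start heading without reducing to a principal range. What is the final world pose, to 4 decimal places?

step 1: θ'=2.3444 (R=-1.5000) → pose (0.2259, 1.7019, 2.3444)
step 2: θ'=1.3444 (R=0.2500) → pose (0.2907, 1.4711, 1.3444)
step 3: θ'=1.3444 (straight) → pose (0.4310, 2.0802, 1.3444)

(0.4310, 2.0802, 1.3444)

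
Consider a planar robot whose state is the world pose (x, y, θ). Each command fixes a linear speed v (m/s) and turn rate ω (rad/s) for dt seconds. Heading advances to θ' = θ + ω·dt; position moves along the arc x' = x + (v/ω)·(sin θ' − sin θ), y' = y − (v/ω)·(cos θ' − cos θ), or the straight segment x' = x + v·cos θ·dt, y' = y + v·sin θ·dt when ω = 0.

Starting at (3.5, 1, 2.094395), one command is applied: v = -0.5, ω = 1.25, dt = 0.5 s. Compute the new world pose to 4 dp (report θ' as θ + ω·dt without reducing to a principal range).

(3.6825, 0.8351, 2.7194)

θ' = 2.0944 + 1.25·0.5 = 2.7194
R = v/ω = -0.5/1.25 = -0.4000
x' = 3.5 + -0.4000·(sin 2.7194 − sin 2.0944) = 3.6825
y' = 1 − -0.4000·(cos 2.7194 − cos 2.0944) = 0.8351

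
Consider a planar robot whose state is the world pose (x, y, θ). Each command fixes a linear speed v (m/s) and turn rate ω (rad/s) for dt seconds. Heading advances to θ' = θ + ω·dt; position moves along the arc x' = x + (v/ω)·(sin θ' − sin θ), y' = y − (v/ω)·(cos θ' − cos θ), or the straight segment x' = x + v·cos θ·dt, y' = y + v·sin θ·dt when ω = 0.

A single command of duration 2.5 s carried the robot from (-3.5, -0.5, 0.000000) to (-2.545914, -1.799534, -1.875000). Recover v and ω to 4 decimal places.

Δθ = -1.875000 − 0.000000 = -1.875000
ω = Δθ/dt = -1.875000/2.5 = -0.7500
R = −Δy/(cos θ' − cos θ) = -1.0000
v = R·ω = -1.0000·-0.7500 = 0.7500

v = 0.7500, ω = -0.7500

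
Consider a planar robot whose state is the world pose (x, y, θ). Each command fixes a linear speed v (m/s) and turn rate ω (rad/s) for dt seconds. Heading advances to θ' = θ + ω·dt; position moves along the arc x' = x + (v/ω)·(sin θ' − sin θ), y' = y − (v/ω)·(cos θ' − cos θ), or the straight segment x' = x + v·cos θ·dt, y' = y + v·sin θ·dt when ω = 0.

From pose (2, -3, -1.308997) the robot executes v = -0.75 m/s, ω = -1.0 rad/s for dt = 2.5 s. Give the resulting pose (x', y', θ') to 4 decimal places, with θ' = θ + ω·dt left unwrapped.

θ' = -1.3090 + -1.0·2.5 = -3.8090
R = v/ω = -0.75/-1.0 = 0.7500
x' = 2 + 0.7500·(sin -3.8090 − sin -1.3090) = 3.1887
y' = -3 − 0.7500·(cos -3.8090 − cos -1.3090) = -2.2168

(3.1887, -2.2168, -3.8090)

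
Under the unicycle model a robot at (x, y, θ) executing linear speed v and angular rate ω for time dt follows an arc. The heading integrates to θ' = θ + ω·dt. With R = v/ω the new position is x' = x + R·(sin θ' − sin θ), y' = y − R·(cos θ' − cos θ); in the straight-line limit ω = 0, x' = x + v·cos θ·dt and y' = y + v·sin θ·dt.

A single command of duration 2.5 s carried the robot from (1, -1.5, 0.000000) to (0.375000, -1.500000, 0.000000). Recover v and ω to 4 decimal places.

v = -0.2500, ω = 0.0000

Δθ = 0.000000 − 0.000000 = 0.000000
ω = Δθ/dt = 0.000000/2.5 = 0.0000
ω = 0 → v = (Δx·cos θ + Δy·sin θ)/dt = -0.2500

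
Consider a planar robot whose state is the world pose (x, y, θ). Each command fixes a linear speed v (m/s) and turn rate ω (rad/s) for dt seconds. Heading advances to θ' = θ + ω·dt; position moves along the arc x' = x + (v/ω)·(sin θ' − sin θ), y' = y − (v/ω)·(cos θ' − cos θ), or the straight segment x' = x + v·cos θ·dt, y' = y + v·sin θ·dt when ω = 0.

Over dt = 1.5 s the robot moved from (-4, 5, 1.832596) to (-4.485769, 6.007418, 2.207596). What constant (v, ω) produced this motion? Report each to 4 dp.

v = 0.7500, ω = 0.2500

Δθ = 2.207596 − 1.832596 = 0.375000
ω = Δθ/dt = 0.375000/1.5 = 0.2500
R = −Δy/(cos θ' − cos θ) = 3.0000
v = R·ω = 3.0000·0.2500 = 0.7500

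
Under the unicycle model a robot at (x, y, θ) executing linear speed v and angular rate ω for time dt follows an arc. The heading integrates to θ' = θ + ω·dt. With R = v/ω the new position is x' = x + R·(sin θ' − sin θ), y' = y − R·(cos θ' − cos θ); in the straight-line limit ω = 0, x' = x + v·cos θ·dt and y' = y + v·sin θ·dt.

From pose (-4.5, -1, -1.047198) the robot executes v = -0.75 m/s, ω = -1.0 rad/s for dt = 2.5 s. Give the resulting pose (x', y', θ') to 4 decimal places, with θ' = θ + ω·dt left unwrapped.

θ' = -1.0472 + -1.0·2.5 = -3.5472
R = v/ω = -0.75/-1.0 = 0.7500
x' = -4.5 + 0.7500·(sin -3.5472 − sin -1.0472) = -3.5545
y' = -1 − 0.7500·(cos -3.5472 − cos -1.0472) = 0.0641

(-3.5545, 0.0641, -3.5472)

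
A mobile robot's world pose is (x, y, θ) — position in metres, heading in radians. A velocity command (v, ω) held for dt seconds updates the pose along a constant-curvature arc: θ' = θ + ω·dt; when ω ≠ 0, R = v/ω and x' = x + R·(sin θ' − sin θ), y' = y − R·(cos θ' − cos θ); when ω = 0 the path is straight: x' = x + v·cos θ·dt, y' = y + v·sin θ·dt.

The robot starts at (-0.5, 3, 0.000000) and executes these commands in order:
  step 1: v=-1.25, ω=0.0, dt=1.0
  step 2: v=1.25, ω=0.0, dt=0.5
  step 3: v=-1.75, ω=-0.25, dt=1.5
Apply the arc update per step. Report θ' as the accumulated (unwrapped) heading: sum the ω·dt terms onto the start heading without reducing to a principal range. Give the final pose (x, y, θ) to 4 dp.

(-3.6889, 3.4864, -0.3750)

step 1: θ'=0.0000 (straight) → pose (-1.7500, 3.0000, 0.0000)
step 2: θ'=0.0000 (straight) → pose (-1.1250, 3.0000, 0.0000)
step 3: θ'=-0.3750 (R=7.0000) → pose (-3.6889, 3.4864, -0.3750)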